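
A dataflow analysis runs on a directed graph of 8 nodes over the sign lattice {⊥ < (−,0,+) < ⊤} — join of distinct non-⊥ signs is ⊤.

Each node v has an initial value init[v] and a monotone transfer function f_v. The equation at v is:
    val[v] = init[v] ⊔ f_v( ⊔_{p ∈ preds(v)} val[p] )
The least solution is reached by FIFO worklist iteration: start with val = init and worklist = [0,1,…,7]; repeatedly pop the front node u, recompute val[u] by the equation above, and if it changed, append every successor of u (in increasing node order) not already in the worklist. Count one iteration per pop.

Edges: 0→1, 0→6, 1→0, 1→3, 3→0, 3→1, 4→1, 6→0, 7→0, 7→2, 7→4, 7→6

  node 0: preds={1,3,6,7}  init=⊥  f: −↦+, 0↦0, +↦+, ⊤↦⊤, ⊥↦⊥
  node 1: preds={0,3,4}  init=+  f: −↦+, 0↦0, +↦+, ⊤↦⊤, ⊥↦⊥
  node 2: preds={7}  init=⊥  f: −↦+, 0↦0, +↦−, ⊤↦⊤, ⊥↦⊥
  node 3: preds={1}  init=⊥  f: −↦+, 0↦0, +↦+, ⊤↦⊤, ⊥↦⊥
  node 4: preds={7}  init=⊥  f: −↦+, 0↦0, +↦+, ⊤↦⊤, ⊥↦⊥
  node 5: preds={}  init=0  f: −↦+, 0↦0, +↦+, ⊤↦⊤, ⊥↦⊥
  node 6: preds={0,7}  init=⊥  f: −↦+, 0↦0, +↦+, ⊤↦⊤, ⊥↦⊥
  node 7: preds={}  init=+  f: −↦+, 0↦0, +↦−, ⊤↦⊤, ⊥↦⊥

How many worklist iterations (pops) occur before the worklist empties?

10

Worklist (10 pops):
  #1 pop 0: in=+ → + (was ⊥); enqueue []
  #2 pop 1: in=+ → + (no change)
  #3 pop 2: in=+ → − (was ⊥); enqueue []
  #4 pop 3: in=+ → + (was ⊥); enqueue [0,1]
  #5 pop 4: in=+ → + (was ⊥); enqueue []
  #6 pop 5: in=⊥ → 0 (no change)
  #7 pop 6: in=+ → + (was ⊥); enqueue []
  #8 pop 7: in=⊥ → + (no change)
  #9 pop 0: in=+ → + (no change)
  #10 pop 1: in=+ → + (no change)

Fixpoint:
  val[0] = +
  val[1] = +
  val[2] = −
  val[3] = +
  val[4] = +
  val[5] = 0
  val[6] = +
  val[7] = +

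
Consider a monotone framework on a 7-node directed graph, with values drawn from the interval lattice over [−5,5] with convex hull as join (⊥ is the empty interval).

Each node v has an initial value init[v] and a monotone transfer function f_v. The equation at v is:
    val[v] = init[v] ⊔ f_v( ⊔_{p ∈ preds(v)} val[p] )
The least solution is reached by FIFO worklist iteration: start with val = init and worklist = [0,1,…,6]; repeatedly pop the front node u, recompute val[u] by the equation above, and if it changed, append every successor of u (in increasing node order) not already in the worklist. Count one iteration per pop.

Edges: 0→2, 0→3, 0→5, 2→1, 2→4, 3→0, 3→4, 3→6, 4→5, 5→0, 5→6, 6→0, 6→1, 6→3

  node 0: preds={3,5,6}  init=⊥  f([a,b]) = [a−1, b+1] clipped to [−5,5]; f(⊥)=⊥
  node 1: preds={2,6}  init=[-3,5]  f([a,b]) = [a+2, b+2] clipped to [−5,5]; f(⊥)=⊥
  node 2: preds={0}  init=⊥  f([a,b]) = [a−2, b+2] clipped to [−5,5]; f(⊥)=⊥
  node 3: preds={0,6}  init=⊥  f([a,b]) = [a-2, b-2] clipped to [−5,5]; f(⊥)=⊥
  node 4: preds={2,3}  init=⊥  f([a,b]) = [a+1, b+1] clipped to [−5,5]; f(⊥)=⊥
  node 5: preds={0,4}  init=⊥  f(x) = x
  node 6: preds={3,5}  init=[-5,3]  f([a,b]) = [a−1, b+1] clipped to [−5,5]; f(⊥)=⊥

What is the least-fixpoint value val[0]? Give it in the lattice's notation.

[-5,5]

Iteration log — 15 steps:
  step 1. node 0  ⊔preds=[-5,3]  new=[-5,4]  old=⊥  +wl: 
  step 2. node 1  ⊔preds=[-5,3]  new=[-3,5]  stable
  step 3. node 2  ⊔preds=[-5,4]  new=[-5,5]  old=⊥  +wl: 1
  step 4. node 3  ⊔preds=[-5,4]  new=[-5,2]  old=⊥  +wl: 0
  step 5. node 4  ⊔preds=[-5,5]  new=[-4,5]  old=⊥  +wl: 
  step 6. node 5  ⊔preds=[-5,5]  new=[-5,5]  old=⊥  +wl: 
  step 7. node 6  ⊔preds=[-5,5]  new=[-5,5]  old=[-5,3]  +wl: 3
  step 8. node 1  ⊔preds=[-5,5]  new=[-3,5]  stable
  step 9. node 0  ⊔preds=[-5,5]  new=[-5,5]  old=[-5,4]  +wl: 2,5
  step 10. node 3  ⊔preds=[-5,5]  new=[-5,3]  old=[-5,2]  +wl: 0,4,6
  step 11. node 2  ⊔preds=[-5,5]  new=[-5,5]  stable
  step 12. node 5  ⊔preds=[-5,5]  new=[-5,5]  stable
  step 13. node 0  ⊔preds=[-5,5]  new=[-5,5]  stable
  step 14. node 4  ⊔preds=[-5,5]  new=[-4,5]  stable
  step 15. node 6  ⊔preds=[-5,5]  new=[-5,5]  stable

Least fixpoint reached:
  node 0: [-5,5]
  node 1: [-3,5]
  node 2: [-5,5]
  node 3: [-5,3]
  node 4: [-4,5]
  node 5: [-5,5]
  node 6: [-5,5]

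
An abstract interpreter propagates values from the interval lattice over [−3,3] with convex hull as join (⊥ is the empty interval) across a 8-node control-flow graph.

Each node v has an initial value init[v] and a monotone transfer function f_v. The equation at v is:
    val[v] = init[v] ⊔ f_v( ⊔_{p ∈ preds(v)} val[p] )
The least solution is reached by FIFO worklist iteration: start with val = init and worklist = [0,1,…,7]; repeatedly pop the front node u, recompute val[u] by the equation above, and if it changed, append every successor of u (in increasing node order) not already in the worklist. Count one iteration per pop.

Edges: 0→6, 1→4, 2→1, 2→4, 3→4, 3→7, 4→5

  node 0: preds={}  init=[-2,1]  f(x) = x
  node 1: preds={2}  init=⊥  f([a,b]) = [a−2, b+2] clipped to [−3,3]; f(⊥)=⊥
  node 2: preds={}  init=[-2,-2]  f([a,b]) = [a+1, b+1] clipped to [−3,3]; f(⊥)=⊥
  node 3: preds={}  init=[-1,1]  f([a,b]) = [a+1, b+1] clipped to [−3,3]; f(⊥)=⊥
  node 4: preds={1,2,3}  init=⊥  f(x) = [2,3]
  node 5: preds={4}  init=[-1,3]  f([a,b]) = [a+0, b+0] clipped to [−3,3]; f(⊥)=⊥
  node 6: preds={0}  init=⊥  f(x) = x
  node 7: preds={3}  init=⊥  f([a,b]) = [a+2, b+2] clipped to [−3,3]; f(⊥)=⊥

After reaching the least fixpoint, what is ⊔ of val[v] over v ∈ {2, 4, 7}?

Worklist (8 pops):
  #1 pop 0: in=⊥ → [-2,1] (no change)
  #2 pop 1: in=[-2,-2] → [-3,0] (was ⊥); enqueue []
  #3 pop 2: in=⊥ → [-2,-2] (no change)
  #4 pop 3: in=⊥ → [-1,1] (no change)
  #5 pop 4: in=[-3,1] → [2,3] (was ⊥); enqueue []
  #6 pop 5: in=[2,3] → [-1,3] (no change)
  #7 pop 6: in=[-2,1] → [-2,1] (was ⊥); enqueue []
  #8 pop 7: in=[-1,1] → [1,3] (was ⊥); enqueue []

Fixpoint:
  val[0] = [-2,1]
  val[1] = [-3,0]
  val[2] = [-2,-2]
  val[3] = [-1,1]
  val[4] = [2,3]
  val[5] = [-1,3]
  val[6] = [-2,1]
  val[7] = [1,3]

[-2,3]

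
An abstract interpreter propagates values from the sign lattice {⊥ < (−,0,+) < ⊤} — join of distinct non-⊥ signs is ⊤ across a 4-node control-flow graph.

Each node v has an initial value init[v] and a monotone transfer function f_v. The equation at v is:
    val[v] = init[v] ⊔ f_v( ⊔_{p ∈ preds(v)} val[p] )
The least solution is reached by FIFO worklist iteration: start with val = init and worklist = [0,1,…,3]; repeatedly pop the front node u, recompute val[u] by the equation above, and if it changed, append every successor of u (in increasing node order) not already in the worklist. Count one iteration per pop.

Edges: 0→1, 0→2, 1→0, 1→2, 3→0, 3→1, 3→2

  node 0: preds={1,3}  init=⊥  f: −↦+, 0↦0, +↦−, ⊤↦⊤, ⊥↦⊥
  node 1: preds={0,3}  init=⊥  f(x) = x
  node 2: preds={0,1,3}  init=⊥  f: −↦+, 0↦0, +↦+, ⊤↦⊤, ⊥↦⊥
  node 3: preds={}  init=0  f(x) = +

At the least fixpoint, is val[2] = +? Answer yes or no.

no

Iteration log — 8 steps:
  step 1. node 0  ⊔preds=0  new=0  old=⊥  +wl: 
  step 2. node 1  ⊔preds=0  new=0  old=⊥  +wl: 0
  step 3. node 2  ⊔preds=0  new=0  old=⊥  +wl: 
  step 4. node 3  ⊔preds=⊥  new=⊤  old=0  +wl: 1,2
  step 5. node 0  ⊔preds=⊤  new=⊤  old=0  +wl: 
  step 6. node 1  ⊔preds=⊤  new=⊤  old=0  +wl: 0
  step 7. node 2  ⊔preds=⊤  new=⊤  old=0  +wl: 
  step 8. node 0  ⊔preds=⊤  new=⊤  stable

Least fixpoint reached:
  node 0: ⊤
  node 1: ⊤
  node 2: ⊤
  node 3: ⊤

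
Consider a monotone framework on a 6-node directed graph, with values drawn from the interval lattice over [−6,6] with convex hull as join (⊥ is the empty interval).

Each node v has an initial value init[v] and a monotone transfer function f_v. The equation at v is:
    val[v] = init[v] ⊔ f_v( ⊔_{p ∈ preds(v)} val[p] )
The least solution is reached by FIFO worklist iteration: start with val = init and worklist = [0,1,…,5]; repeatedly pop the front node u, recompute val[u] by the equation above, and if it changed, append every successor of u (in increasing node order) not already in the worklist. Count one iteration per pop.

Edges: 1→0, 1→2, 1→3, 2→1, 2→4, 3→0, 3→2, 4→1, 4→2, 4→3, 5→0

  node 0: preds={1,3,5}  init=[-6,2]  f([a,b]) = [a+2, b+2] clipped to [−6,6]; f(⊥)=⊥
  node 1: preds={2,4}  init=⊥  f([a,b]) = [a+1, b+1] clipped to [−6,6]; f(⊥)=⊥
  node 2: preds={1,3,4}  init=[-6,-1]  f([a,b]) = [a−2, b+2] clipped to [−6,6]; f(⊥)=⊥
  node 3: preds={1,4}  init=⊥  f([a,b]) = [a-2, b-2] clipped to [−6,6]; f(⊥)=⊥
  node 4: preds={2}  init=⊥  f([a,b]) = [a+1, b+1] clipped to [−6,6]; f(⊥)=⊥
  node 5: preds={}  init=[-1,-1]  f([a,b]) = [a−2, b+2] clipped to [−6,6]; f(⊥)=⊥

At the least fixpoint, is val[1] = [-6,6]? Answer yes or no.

no

Iteration log — 19 steps:
  step 1. node 0  ⊔preds=[-1,-1]  new=[-6,2]  stable
  step 2. node 1  ⊔preds=[-6,-1]  new=[-5,0]  old=⊥  +wl: 0
  step 3. node 2  ⊔preds=[-5,0]  new=[-6,2]  old=[-6,-1]  +wl: 1
  step 4. node 3  ⊔preds=[-5,0]  new=[-6,-2]  old=⊥  +wl: 2
  step 5. node 4  ⊔preds=[-6,2]  new=[-5,3]  old=⊥  +wl: 3
  step 6. node 5  ⊔preds=⊥  new=[-1,-1]  stable
  step 7. node 0  ⊔preds=[-6,0]  new=[-6,2]  stable
  step 8. node 1  ⊔preds=[-6,3]  new=[-5,4]  old=[-5,0]  +wl: 0
  step 9. node 2  ⊔preds=[-6,4]  new=[-6,6]  old=[-6,2]  +wl: 1,4
  step 10. node 3  ⊔preds=[-5,4]  new=[-6,2]  old=[-6,-2]  +wl: 2
  step 11. node 0  ⊔preds=[-6,4]  new=[-6,6]  old=[-6,2]  +wl: 
  step 12. node 1  ⊔preds=[-6,6]  new=[-5,6]  old=[-5,4]  +wl: 0,3
  step 13. node 4  ⊔preds=[-6,6]  new=[-5,6]  old=[-5,3]  +wl: 1
  step 14. node 2  ⊔preds=[-6,6]  new=[-6,6]  stable
  step 15. node 0  ⊔preds=[-6,6]  new=[-6,6]  stable
  step 16. node 3  ⊔preds=[-5,6]  new=[-6,4]  old=[-6,2]  +wl: 0,2
  step 17. node 1  ⊔preds=[-6,6]  new=[-5,6]  stable
  step 18. node 0  ⊔preds=[-6,6]  new=[-6,6]  stable
  step 19. node 2  ⊔preds=[-6,6]  new=[-6,6]  stable

Least fixpoint reached:
  node 0: [-6,6]
  node 1: [-5,6]
  node 2: [-6,6]
  node 3: [-6,4]
  node 4: [-5,6]
  node 5: [-1,-1]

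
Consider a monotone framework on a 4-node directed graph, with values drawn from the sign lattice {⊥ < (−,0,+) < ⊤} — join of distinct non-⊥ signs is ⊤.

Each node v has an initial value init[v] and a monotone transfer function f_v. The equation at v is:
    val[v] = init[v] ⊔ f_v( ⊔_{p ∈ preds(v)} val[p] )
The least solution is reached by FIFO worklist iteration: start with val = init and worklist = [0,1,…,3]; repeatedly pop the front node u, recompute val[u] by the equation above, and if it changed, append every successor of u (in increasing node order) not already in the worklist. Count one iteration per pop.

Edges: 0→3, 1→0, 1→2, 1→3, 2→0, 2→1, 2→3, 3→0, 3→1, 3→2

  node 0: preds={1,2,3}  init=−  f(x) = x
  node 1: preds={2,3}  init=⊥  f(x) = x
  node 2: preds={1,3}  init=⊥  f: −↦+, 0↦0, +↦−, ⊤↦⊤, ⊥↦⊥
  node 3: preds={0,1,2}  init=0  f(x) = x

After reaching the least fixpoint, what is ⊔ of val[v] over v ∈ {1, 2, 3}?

⊤

Worklist (10 pops):
  #1 pop 0: in=0 → ⊤ (was −); enqueue []
  #2 pop 1: in=0 → 0 (was ⊥); enqueue [0]
  #3 pop 2: in=0 → 0 (was ⊥); enqueue [1]
  #4 pop 3: in=⊤ → ⊤ (was 0); enqueue [2]
  #5 pop 0: in=⊤ → ⊤ (no change)
  #6 pop 1: in=⊤ → ⊤ (was 0); enqueue [0,3]
  #7 pop 2: in=⊤ → ⊤ (was 0); enqueue [1]
  #8 pop 0: in=⊤ → ⊤ (no change)
  #9 pop 3: in=⊤ → ⊤ (no change)
  #10 pop 1: in=⊤ → ⊤ (no change)

Fixpoint:
  val[0] = ⊤
  val[1] = ⊤
  val[2] = ⊤
  val[3] = ⊤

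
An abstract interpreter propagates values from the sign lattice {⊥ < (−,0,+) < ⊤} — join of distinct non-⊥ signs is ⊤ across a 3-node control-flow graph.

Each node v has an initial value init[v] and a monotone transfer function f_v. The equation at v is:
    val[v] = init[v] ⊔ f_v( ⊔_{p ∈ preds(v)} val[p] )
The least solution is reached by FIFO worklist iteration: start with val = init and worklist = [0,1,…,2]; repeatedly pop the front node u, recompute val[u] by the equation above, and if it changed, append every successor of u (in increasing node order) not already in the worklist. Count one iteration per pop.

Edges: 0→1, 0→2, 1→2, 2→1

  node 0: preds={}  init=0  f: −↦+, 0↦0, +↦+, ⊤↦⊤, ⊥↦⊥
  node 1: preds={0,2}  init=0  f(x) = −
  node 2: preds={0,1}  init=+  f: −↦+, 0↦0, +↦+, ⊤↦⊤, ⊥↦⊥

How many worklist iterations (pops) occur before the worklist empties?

Worklist (4 pops):
  #1 pop 0: in=⊥ → 0 (no change)
  #2 pop 1: in=⊤ → ⊤ (was 0); enqueue []
  #3 pop 2: in=⊤ → ⊤ (was +); enqueue [1]
  #4 pop 1: in=⊤ → ⊤ (no change)

Fixpoint:
  val[0] = 0
  val[1] = ⊤
  val[2] = ⊤

4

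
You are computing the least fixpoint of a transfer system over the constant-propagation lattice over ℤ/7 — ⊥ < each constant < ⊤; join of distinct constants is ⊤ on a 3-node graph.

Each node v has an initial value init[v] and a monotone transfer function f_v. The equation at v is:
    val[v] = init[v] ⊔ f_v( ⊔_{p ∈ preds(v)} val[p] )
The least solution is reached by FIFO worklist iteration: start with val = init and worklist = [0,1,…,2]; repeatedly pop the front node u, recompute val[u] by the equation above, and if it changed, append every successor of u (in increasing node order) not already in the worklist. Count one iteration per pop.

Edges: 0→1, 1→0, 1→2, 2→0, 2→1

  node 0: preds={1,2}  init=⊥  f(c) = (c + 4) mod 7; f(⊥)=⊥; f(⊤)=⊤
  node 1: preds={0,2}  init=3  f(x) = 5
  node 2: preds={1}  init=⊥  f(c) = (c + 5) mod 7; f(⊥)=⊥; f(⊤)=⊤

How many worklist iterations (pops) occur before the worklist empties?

Worklist (5 pops):
  #1 pop 0: in=3 → 0 (was ⊥); enqueue []
  #2 pop 1: in=0 → ⊤ (was 3); enqueue [0]
  #3 pop 2: in=⊤ → ⊤ (was ⊥); enqueue [1]
  #4 pop 0: in=⊤ → ⊤ (was 0); enqueue []
  #5 pop 1: in=⊤ → ⊤ (no change)

Fixpoint:
  val[0] = ⊤
  val[1] = ⊤
  val[2] = ⊤

5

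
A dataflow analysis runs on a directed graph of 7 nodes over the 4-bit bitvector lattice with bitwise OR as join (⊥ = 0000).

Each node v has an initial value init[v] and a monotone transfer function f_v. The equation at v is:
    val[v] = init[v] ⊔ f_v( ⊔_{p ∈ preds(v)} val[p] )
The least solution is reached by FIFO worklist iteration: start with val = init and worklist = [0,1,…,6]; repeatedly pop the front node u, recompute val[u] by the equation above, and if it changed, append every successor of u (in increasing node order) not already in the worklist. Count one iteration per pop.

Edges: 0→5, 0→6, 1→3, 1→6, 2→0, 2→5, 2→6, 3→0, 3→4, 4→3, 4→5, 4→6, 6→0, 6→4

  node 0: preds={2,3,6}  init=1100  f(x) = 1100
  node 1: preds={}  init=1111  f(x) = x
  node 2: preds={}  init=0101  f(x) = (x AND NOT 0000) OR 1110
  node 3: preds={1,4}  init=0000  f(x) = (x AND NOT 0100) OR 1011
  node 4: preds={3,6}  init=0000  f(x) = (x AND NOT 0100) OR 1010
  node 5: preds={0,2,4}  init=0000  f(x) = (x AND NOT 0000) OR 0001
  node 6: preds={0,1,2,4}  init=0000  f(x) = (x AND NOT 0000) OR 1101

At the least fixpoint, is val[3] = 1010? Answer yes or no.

Worklist (10 pops):
  #1 pop 0: in=0101 → 1100 (no change)
  #2 pop 1: in=0000 → 1111 (no change)
  #3 pop 2: in=0000 → 1111 (was 0101); enqueue [0]
  #4 pop 3: in=1111 → 1011 (was 0000); enqueue []
  #5 pop 4: in=1011 → 1011 (was 0000); enqueue [3]
  #6 pop 5: in=1111 → 1111 (was 0000); enqueue []
  #7 pop 6: in=1111 → 1111 (was 0000); enqueue [4]
  #8 pop 0: in=1111 → 1100 (no change)
  #9 pop 3: in=1111 → 1011 (no change)
  #10 pop 4: in=1111 → 1011 (no change)

Fixpoint:
  val[0] = 1100
  val[1] = 1111
  val[2] = 1111
  val[3] = 1011
  val[4] = 1011
  val[5] = 1111
  val[6] = 1111

no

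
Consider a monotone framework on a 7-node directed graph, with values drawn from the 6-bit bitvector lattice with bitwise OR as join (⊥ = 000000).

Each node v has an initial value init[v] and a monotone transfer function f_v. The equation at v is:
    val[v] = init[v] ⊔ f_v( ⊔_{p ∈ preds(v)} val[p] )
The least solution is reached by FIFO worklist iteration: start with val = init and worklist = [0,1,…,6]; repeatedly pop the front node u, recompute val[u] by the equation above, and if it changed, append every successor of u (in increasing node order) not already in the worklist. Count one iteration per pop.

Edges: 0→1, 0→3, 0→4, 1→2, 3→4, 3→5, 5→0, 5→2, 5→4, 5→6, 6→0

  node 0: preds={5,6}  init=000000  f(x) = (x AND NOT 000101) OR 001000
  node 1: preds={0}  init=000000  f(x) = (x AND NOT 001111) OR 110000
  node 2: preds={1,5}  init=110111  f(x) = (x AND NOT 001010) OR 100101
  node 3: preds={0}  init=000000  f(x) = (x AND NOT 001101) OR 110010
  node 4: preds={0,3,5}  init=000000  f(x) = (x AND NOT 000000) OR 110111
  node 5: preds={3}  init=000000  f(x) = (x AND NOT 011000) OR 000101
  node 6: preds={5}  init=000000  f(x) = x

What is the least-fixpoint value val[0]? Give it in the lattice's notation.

Worklist (12 pops):
  #1 pop 0: in=000000 → 001000 (was 000000); enqueue []
  #2 pop 1: in=001000 → 110000 (was 000000); enqueue []
  #3 pop 2: in=110000 → 110111 (no change)
  #4 pop 3: in=001000 → 110010 (was 000000); enqueue []
  #5 pop 4: in=111010 → 111111 (was 000000); enqueue []
  #6 pop 5: in=110010 → 100111 (was 000000); enqueue [0,2,4]
  #7 pop 6: in=100111 → 100111 (was 000000); enqueue []
  #8 pop 0: in=100111 → 101010 (was 001000); enqueue [1,3]
  #9 pop 2: in=110111 → 110111 (no change)
  #10 pop 4: in=111111 → 111111 (no change)
  #11 pop 1: in=101010 → 110000 (no change)
  #12 pop 3: in=101010 → 110010 (no change)

Fixpoint:
  val[0] = 101010
  val[1] = 110000
  val[2] = 110111
  val[3] = 110010
  val[4] = 111111
  val[5] = 100111
  val[6] = 100111

101010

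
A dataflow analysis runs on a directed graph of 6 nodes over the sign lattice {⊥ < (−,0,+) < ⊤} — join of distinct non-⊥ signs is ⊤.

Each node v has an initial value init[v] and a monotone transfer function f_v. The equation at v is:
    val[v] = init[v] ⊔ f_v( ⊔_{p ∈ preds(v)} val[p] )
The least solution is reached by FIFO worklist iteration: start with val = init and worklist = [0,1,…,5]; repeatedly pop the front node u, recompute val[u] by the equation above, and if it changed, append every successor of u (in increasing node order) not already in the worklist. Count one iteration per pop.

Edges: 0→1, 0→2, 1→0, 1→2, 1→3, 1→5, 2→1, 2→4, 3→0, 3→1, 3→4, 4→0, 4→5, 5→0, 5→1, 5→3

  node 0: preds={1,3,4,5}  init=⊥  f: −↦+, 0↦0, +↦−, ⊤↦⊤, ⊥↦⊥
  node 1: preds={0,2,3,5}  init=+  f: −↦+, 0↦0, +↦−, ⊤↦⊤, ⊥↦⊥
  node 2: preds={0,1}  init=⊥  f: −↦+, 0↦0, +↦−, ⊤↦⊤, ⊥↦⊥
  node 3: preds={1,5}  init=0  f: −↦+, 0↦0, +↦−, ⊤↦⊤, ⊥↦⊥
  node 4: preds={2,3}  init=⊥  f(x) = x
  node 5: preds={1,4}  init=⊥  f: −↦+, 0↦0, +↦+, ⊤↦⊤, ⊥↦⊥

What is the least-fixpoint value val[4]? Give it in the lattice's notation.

⊤

Iteration log — 9 steps:
  step 1. node 0  ⊔preds=⊤  new=⊤  old=⊥  +wl: 
  step 2. node 1  ⊔preds=⊤  new=⊤  old=+  +wl: 0
  step 3. node 2  ⊔preds=⊤  new=⊤  old=⊥  +wl: 1
  step 4. node 3  ⊔preds=⊤  new=⊤  old=0  +wl: 
  step 5. node 4  ⊔preds=⊤  new=⊤  old=⊥  +wl: 
  step 6. node 5  ⊔preds=⊤  new=⊤  old=⊥  +wl: 3
  step 7. node 0  ⊔preds=⊤  new=⊤  stable
  step 8. node 1  ⊔preds=⊤  new=⊤  stable
  step 9. node 3  ⊔preds=⊤  new=⊤  stable

Least fixpoint reached:
  node 0: ⊤
  node 1: ⊤
  node 2: ⊤
  node 3: ⊤
  node 4: ⊤
  node 5: ⊤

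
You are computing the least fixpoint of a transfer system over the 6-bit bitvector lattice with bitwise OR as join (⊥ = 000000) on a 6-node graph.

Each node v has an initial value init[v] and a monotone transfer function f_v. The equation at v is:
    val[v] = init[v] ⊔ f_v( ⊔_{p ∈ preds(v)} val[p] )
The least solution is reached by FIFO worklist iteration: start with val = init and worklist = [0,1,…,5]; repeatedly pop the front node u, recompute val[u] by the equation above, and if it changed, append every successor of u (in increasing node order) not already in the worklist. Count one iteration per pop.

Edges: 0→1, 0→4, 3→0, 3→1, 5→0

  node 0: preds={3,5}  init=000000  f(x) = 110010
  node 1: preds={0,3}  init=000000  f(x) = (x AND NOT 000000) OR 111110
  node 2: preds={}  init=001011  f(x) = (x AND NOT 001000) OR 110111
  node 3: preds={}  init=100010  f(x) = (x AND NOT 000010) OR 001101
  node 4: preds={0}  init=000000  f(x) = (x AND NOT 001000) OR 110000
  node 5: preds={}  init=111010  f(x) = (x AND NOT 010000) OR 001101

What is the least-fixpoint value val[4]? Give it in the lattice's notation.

110010

Worklist (8 pops):
  #1 pop 0: in=111010 → 110010 (was 000000); enqueue []
  #2 pop 1: in=110010 → 111110 (was 000000); enqueue []
  #3 pop 2: in=000000 → 111111 (was 001011); enqueue []
  #4 pop 3: in=000000 → 101111 (was 100010); enqueue [0,1]
  #5 pop 4: in=110010 → 110010 (was 000000); enqueue []
  #6 pop 5: in=000000 → 111111 (was 111010); enqueue []
  #7 pop 0: in=111111 → 110010 (no change)
  #8 pop 1: in=111111 → 111111 (was 111110); enqueue []

Fixpoint:
  val[0] = 110010
  val[1] = 111111
  val[2] = 111111
  val[3] = 101111
  val[4] = 110010
  val[5] = 111111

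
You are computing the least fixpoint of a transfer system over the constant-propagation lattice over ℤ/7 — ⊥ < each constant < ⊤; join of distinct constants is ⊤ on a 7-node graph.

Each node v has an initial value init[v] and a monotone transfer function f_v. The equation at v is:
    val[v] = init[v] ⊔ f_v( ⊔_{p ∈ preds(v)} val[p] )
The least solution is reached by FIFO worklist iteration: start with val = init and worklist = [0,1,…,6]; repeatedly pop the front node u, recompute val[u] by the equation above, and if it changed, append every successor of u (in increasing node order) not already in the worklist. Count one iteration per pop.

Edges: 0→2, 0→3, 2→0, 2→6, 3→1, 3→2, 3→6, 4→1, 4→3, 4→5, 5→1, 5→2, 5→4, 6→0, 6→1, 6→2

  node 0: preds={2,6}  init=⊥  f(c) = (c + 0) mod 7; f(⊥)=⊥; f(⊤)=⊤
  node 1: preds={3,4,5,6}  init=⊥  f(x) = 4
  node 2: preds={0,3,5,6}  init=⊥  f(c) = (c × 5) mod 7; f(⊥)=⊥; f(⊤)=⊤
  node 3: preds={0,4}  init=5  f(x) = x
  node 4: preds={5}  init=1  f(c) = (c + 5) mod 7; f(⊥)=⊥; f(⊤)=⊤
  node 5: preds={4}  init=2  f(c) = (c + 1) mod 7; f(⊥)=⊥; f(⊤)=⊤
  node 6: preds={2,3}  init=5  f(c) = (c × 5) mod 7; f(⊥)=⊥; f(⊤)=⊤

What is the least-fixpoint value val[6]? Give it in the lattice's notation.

⊤

Worklist (12 pops):
  #1 pop 0: in=5 → 5 (was ⊥); enqueue []
  #2 pop 1: in=⊤ → 4 (was ⊥); enqueue []
  #3 pop 2: in=⊤ → ⊤ (was ⊥); enqueue [0]
  #4 pop 3: in=⊤ → ⊤ (was 5); enqueue [1,2]
  #5 pop 4: in=2 → ⊤ (was 1); enqueue [3]
  #6 pop 5: in=⊤ → ⊤ (was 2); enqueue [4]
  #7 pop 6: in=⊤ → ⊤ (was 5); enqueue []
  #8 pop 0: in=⊤ → ⊤ (was 5); enqueue []
  #9 pop 1: in=⊤ → 4 (no change)
  #10 pop 2: in=⊤ → ⊤ (no change)
  #11 pop 3: in=⊤ → ⊤ (no change)
  #12 pop 4: in=⊤ → ⊤ (no change)

Fixpoint:
  val[0] = ⊤
  val[1] = 4
  val[2] = ⊤
  val[3] = ⊤
  val[4] = ⊤
  val[5] = ⊤
  val[6] = ⊤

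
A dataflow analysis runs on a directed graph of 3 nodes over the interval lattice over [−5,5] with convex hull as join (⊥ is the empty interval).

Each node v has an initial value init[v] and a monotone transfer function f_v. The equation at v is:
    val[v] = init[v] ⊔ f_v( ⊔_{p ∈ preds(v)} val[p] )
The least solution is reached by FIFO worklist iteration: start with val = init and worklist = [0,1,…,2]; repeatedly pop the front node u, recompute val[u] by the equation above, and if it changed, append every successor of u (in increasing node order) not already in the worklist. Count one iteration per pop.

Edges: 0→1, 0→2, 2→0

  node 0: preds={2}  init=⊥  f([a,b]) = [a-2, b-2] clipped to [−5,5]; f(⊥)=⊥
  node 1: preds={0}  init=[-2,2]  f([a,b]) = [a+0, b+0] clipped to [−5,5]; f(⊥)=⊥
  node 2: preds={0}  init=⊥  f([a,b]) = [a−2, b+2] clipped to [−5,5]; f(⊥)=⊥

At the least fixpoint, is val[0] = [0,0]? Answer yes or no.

no

Iteration log — 3 steps:
  step 1. node 0  ⊔preds=⊥  new=⊥  stable
  step 2. node 1  ⊔preds=⊥  new=[-2,2]  stable
  step 3. node 2  ⊔preds=⊥  new=⊥  stable

Least fixpoint reached:
  node 0: ⊥
  node 1: [-2,2]
  node 2: ⊥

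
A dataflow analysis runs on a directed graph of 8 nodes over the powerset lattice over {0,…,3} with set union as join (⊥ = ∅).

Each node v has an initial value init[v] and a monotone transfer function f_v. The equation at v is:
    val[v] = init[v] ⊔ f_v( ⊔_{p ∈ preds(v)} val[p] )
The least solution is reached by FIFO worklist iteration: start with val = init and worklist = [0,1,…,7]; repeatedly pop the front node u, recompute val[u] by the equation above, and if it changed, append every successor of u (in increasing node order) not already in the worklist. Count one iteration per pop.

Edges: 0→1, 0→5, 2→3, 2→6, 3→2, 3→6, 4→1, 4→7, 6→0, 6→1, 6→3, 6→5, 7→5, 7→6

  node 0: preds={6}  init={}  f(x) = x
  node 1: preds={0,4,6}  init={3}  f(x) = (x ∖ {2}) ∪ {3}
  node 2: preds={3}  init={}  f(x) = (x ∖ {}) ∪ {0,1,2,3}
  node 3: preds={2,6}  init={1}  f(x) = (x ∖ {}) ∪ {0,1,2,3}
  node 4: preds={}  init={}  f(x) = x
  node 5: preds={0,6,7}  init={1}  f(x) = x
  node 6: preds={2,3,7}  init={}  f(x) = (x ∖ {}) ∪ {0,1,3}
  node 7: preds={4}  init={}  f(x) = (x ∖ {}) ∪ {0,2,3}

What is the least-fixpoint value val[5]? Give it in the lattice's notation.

Iteration log — 14 steps:
  step 1. node 0  ⊔preds={}  new={}  stable
  step 2. node 1  ⊔preds={}  new={3}  stable
  step 3. node 2  ⊔preds={1}  new={0,1,2,3}  old={}  +wl: 
  step 4. node 3  ⊔preds={0,1,2,3}  new={0,1,2,3}  old={1}  +wl: 2
  step 5. node 4  ⊔preds={}  new={}  stable
  step 6. node 5  ⊔preds={}  new={1}  stable
  step 7. node 6  ⊔preds={0,1,2,3}  new={0,1,2,3}  old={}  +wl: 0,1,3,5
  step 8. node 7  ⊔preds={}  new={0,2,3}  old={}  +wl: 6
  step 9. node 2  ⊔preds={0,1,2,3}  new={0,1,2,3}  stable
  step 10. node 0  ⊔preds={0,1,2,3}  new={0,1,2,3}  old={}  +wl: 
  step 11. node 1  ⊔preds={0,1,2,3}  new={0,1,3}  old={3}  +wl: 
  step 12. node 3  ⊔preds={0,1,2,3}  new={0,1,2,3}  stable
  step 13. node 5  ⊔preds={0,1,2,3}  new={0,1,2,3}  old={1}  +wl: 
  step 14. node 6  ⊔preds={0,1,2,3}  new={0,1,2,3}  stable

Least fixpoint reached:
  node 0: {0,1,2,3}
  node 1: {0,1,3}
  node 2: {0,1,2,3}
  node 3: {0,1,2,3}
  node 4: {}
  node 5: {0,1,2,3}
  node 6: {0,1,2,3}
  node 7: {0,2,3}

{0,1,2,3}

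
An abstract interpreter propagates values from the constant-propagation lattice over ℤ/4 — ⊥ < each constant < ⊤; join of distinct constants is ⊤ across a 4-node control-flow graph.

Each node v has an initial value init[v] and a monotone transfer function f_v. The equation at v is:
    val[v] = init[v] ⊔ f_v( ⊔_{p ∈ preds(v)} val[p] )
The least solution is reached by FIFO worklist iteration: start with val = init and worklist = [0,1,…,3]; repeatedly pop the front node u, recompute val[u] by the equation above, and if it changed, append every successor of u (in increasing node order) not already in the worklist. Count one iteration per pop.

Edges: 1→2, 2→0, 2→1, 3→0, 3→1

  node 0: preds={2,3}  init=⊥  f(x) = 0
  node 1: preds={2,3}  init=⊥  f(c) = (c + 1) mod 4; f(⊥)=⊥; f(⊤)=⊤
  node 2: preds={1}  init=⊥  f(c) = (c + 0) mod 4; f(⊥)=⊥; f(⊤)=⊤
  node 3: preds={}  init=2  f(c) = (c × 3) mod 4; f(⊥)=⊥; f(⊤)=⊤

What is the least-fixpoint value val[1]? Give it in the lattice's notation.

Worklist (9 pops):
  #1 pop 0: in=2 → 0 (was ⊥); enqueue []
  #2 pop 1: in=2 → 3 (was ⊥); enqueue []
  #3 pop 2: in=3 → 3 (was ⊥); enqueue [0,1]
  #4 pop 3: in=⊥ → 2 (no change)
  #5 pop 0: in=⊤ → 0 (no change)
  #6 pop 1: in=⊤ → ⊤ (was 3); enqueue [2]
  #7 pop 2: in=⊤ → ⊤ (was 3); enqueue [0,1]
  #8 pop 0: in=⊤ → 0 (no change)
  #9 pop 1: in=⊤ → ⊤ (no change)

Fixpoint:
  val[0] = 0
  val[1] = ⊤
  val[2] = ⊤
  val[3] = 2

⊤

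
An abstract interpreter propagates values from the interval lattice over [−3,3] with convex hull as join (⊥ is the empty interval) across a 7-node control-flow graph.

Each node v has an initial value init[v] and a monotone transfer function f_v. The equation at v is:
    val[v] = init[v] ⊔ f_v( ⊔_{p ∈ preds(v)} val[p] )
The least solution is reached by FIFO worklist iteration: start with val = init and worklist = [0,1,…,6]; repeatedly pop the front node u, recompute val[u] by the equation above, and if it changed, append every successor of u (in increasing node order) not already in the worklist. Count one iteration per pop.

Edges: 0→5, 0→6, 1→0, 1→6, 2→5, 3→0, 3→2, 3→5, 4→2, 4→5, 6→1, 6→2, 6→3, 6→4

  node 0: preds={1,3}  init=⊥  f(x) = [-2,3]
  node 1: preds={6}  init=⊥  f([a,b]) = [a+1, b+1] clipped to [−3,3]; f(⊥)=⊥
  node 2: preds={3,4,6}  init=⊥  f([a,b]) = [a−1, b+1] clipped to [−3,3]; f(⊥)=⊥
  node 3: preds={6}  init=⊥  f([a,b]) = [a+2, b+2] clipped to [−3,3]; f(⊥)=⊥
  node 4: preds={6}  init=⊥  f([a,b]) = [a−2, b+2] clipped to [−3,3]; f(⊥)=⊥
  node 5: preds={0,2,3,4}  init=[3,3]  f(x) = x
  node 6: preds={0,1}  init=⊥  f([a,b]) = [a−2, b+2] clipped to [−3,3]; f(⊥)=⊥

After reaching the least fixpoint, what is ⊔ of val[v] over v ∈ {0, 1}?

[-2,3]

Worklist (15 pops):
  #1 pop 0: in=⊥ → [-2,3] (was ⊥); enqueue []
  #2 pop 1: in=⊥ → ⊥ (no change)
  #3 pop 2: in=⊥ → ⊥ (no change)
  #4 pop 3: in=⊥ → ⊥ (no change)
  #5 pop 4: in=⊥ → ⊥ (no change)
  #6 pop 5: in=[-2,3] → [-2,3] (was [3,3]); enqueue []
  #7 pop 6: in=[-2,3] → [-3,3] (was ⊥); enqueue [1,2,3,4]
  #8 pop 1: in=[-3,3] → [-2,3] (was ⊥); enqueue [0,6]
  #9 pop 2: in=[-3,3] → [-3,3] (was ⊥); enqueue [5]
  #10 pop 3: in=[-3,3] → [-1,3] (was ⊥); enqueue [2]
  #11 pop 4: in=[-3,3] → [-3,3] (was ⊥); enqueue []
  #12 pop 0: in=[-2,3] → [-2,3] (no change)
  #13 pop 6: in=[-2,3] → [-3,3] (no change)
  #14 pop 5: in=[-3,3] → [-3,3] (was [-2,3]); enqueue []
  #15 pop 2: in=[-3,3] → [-3,3] (no change)

Fixpoint:
  val[0] = [-2,3]
  val[1] = [-2,3]
  val[2] = [-3,3]
  val[3] = [-1,3]
  val[4] = [-3,3]
  val[5] = [-3,3]
  val[6] = [-3,3]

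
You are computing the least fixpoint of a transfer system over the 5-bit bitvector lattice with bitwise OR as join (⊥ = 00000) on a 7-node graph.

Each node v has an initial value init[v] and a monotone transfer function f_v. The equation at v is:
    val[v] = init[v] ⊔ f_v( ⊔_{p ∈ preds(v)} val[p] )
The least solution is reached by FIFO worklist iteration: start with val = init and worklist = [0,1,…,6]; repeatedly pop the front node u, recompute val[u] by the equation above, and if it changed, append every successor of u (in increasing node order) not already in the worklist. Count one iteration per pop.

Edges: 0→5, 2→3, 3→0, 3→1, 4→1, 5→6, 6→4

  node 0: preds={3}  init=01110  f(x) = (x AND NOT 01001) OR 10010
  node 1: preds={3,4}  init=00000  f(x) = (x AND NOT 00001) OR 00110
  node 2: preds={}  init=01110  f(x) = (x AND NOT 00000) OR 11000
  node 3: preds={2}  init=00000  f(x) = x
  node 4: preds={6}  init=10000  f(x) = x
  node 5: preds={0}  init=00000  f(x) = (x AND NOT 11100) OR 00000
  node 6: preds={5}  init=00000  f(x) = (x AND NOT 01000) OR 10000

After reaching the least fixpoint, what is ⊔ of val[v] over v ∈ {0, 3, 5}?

11110

Trace (11 dequeues):
  [1] u=0 | in 00000 | out 11110 | prev 01110 | push {}
  [2] u=1 | in 10000 | out 10110 | prev 00000 | push {}
  [3] u=2 | in 00000 | out 11110 | prev 01110 | push {}
  [4] u=3 | in 11110 | out 11110 | prev 00000 | push {0,1}
  [5] u=4 | in 00000 | out 10000 | ==
  [6] u=5 | in 11110 | out 00010 | prev 00000 | push {}
  [7] u=6 | in 00010 | out 10010 | prev 00000 | push {4}
  [8] u=0 | in 11110 | out 11110 | ==
  [9] u=1 | in 11110 | out 11110 | prev 10110 | push {}
  [10] u=4 | in 10010 | out 10010 | prev 10000 | push {1}
  [11] u=1 | in 11110 | out 11110 | ==

Converged values:
  [0] 11110
  [1] 11110
  [2] 11110
  [3] 11110
  [4] 10010
  [5] 00010
  [6] 10010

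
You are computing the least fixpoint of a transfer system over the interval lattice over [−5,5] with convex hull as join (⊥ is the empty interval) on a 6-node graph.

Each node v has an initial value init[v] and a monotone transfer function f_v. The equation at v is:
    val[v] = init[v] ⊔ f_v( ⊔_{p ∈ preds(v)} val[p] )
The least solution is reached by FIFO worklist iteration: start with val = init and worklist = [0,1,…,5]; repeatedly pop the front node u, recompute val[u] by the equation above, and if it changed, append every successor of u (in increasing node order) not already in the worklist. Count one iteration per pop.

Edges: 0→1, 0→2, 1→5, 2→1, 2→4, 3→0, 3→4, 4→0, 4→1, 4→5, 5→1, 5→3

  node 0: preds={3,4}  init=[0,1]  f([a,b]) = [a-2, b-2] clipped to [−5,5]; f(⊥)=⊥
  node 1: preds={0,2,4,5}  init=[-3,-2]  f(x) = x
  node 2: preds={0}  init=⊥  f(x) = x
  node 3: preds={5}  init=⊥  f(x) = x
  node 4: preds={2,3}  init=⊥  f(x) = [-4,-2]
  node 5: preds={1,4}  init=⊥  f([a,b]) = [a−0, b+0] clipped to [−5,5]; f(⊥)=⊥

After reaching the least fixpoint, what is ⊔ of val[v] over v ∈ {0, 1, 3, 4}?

Iteration log — 19 steps:
  step 1. node 0  ⊔preds=⊥  new=[0,1]  stable
  step 2. node 1  ⊔preds=[0,1]  new=[-3,1]  old=[-3,-2]  +wl: 
  step 3. node 2  ⊔preds=[0,1]  new=[0,1]  old=⊥  +wl: 1
  step 4. node 3  ⊔preds=⊥  new=⊥  stable
  step 5. node 4  ⊔preds=[0,1]  new=[-4,-2]  old=⊥  +wl: 0
  step 6. node 5  ⊔preds=[-4,1]  new=[-4,1]  old=⊥  +wl: 3
  step 7. node 1  ⊔preds=[-4,1]  new=[-4,1]  old=[-3,1]  +wl: 5
  step 8. node 0  ⊔preds=[-4,-2]  new=[-5,1]  old=[0,1]  +wl: 1,2
  step 9. node 3  ⊔preds=[-4,1]  new=[-4,1]  old=⊥  +wl: 0,4
  step 10. node 5  ⊔preds=[-4,1]  new=[-4,1]  stable
  step 11. node 1  ⊔preds=[-5,1]  new=[-5,1]  old=[-4,1]  +wl: 5
  step 12. node 2  ⊔preds=[-5,1]  new=[-5,1]  old=[0,1]  +wl: 1
  step 13. node 0  ⊔preds=[-4,1]  new=[-5,1]  stable
  step 14. node 4  ⊔preds=[-5,1]  new=[-4,-2]  stable
  step 15. node 5  ⊔preds=[-5,1]  new=[-5,1]  old=[-4,1]  +wl: 3
  step 16. node 1  ⊔preds=[-5,1]  new=[-5,1]  stable
  step 17. node 3  ⊔preds=[-5,1]  new=[-5,1]  old=[-4,1]  +wl: 0,4
  step 18. node 0  ⊔preds=[-5,1]  new=[-5,1]  stable
  step 19. node 4  ⊔preds=[-5,1]  new=[-4,-2]  stable

Least fixpoint reached:
  node 0: [-5,1]
  node 1: [-5,1]
  node 2: [-5,1]
  node 3: [-5,1]
  node 4: [-4,-2]
  node 5: [-5,1]

[-5,1]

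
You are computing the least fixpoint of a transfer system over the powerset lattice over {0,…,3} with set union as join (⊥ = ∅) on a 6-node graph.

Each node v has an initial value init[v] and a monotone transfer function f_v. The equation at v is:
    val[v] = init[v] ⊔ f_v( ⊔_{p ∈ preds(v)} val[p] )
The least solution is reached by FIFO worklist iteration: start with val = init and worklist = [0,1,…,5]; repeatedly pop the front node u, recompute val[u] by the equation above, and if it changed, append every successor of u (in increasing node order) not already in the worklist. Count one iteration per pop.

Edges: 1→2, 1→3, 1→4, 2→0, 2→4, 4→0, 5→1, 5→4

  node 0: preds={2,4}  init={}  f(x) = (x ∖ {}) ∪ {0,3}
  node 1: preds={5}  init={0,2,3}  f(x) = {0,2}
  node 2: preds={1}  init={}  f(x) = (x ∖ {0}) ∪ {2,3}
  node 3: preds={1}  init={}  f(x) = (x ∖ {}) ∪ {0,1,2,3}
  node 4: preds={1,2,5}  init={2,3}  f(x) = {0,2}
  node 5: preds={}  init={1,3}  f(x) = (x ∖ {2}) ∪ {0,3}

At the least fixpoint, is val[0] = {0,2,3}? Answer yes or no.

Iteration log — 9 steps:
  step 1. node 0  ⊔preds={2,3}  new={0,2,3}  old={}  +wl: 
  step 2. node 1  ⊔preds={1,3}  new={0,2,3}  stable
  step 3. node 2  ⊔preds={0,2,3}  new={2,3}  old={}  +wl: 0
  step 4. node 3  ⊔preds={0,2,3}  new={0,1,2,3}  old={}  +wl: 
  step 5. node 4  ⊔preds={0,1,2,3}  new={0,2,3}  old={2,3}  +wl: 
  step 6. node 5  ⊔preds={}  new={0,1,3}  old={1,3}  +wl: 1,4
  step 7. node 0  ⊔preds={0,2,3}  new={0,2,3}  stable
  step 8. node 1  ⊔preds={0,1,3}  new={0,2,3}  stable
  step 9. node 4  ⊔preds={0,1,2,3}  new={0,2,3}  stable

Least fixpoint reached:
  node 0: {0,2,3}
  node 1: {0,2,3}
  node 2: {2,3}
  node 3: {0,1,2,3}
  node 4: {0,2,3}
  node 5: {0,1,3}

yes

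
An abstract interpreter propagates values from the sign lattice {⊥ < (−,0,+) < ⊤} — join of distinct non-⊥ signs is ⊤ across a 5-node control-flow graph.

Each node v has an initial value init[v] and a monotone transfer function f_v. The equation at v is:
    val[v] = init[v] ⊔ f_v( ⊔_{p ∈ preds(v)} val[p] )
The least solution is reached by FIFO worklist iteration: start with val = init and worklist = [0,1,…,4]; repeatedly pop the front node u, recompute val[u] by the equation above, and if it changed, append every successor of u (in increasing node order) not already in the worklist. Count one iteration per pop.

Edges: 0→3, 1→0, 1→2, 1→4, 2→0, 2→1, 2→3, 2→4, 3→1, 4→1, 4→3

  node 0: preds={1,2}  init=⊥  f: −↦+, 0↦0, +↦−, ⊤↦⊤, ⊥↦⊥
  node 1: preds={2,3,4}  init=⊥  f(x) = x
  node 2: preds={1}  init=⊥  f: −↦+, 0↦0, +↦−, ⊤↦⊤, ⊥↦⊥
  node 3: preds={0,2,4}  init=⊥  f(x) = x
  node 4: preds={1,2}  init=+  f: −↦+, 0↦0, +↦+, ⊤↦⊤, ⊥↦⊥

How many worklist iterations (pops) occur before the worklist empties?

Iteration log — 14 steps:
  step 1. node 0  ⊔preds=⊥  new=⊥  stable
  step 2. node 1  ⊔preds=+  new=+  old=⊥  +wl: 0
  step 3. node 2  ⊔preds=+  new=−  old=⊥  +wl: 1
  step 4. node 3  ⊔preds=⊤  new=⊤  old=⊥  +wl: 
  step 5. node 4  ⊔preds=⊤  new=⊤  old=+  +wl: 3
  step 6. node 0  ⊔preds=⊤  new=⊤  old=⊥  +wl: 
  step 7. node 1  ⊔preds=⊤  new=⊤  old=+  +wl: 0,2,4
  step 8. node 3  ⊔preds=⊤  new=⊤  stable
  step 9. node 0  ⊔preds=⊤  new=⊤  stable
  step 10. node 2  ⊔preds=⊤  new=⊤  old=−  +wl: 0,1,3
  step 11. node 4  ⊔preds=⊤  new=⊤  stable
  step 12. node 0  ⊔preds=⊤  new=⊤  stable
  step 13. node 1  ⊔preds=⊤  new=⊤  stable
  step 14. node 3  ⊔preds=⊤  new=⊤  stable

Least fixpoint reached:
  node 0: ⊤
  node 1: ⊤
  node 2: ⊤
  node 3: ⊤
  node 4: ⊤

14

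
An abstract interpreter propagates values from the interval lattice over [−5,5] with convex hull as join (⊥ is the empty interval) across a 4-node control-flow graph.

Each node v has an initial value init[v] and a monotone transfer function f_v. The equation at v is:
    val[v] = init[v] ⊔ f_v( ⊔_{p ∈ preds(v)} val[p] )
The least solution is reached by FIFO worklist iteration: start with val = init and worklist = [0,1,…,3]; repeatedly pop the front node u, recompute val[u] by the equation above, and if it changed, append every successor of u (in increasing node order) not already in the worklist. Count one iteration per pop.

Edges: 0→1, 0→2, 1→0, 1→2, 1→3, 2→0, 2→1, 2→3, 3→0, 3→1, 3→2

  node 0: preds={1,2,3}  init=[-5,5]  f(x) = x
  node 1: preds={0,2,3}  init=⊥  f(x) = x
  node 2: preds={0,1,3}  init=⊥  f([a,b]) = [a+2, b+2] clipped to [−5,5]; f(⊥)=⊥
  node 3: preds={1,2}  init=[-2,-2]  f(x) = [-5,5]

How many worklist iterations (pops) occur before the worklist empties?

7

Iteration log — 7 steps:
  step 1. node 0  ⊔preds=[-2,-2]  new=[-5,5]  stable
  step 2. node 1  ⊔preds=[-5,5]  new=[-5,5]  old=⊥  +wl: 0
  step 3. node 2  ⊔preds=[-5,5]  new=[-3,5]  old=⊥  +wl: 1
  step 4. node 3  ⊔preds=[-5,5]  new=[-5,5]  old=[-2,-2]  +wl: 2
  step 5. node 0  ⊔preds=[-5,5]  new=[-5,5]  stable
  step 6. node 1  ⊔preds=[-5,5]  new=[-5,5]  stable
  step 7. node 2  ⊔preds=[-5,5]  new=[-3,5]  stable

Least fixpoint reached:
  node 0: [-5,5]
  node 1: [-5,5]
  node 2: [-3,5]
  node 3: [-5,5]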